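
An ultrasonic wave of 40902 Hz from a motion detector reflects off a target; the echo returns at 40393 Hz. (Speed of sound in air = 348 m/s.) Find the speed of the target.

Double Doppler shift off a moving reflector: f₂ = f₀ · (v + u)/(v − u) (u > 0 toward emitter).
Rearranging, u = v · (f₂ − f₀)/(f₂ + f₀) = 348 × -509/81295 ≈ -2.18 m/s.
So the target is moving at 2.18 m/s away from the emitter.

2.18 m/s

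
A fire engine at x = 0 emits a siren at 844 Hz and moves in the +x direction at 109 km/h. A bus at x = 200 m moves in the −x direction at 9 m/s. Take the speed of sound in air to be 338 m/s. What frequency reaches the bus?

109 km/h = 30.28 m/s.
The observer lies on the +x side, so the source is heading toward the observer and the observer is heading toward the source.
With source approaching and observer approaching, f' = f · (v + v_o)/(v − v_s).
f' = 844 × (338 + 9)/(338 − 30.28) = 844 × 347/307.72 ≈ 952 Hz.

952 Hz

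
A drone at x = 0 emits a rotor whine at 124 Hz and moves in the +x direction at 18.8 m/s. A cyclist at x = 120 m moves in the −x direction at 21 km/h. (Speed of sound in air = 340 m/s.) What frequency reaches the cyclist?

21 km/h = 5.833 m/s.
The observer lies on the +x side, so the source is heading toward the observer and the observer is heading toward the source.
With source approaching and observer approaching, f' = f · (v + v_o)/(v − v_s).
f' = 124 × (340 + 5.833)/(340 − 18.8) = 124 × 345.83/321.2 ≈ 134 Hz.

134 Hz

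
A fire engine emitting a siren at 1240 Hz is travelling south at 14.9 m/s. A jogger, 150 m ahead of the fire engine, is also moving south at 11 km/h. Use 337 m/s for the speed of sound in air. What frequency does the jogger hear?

11 km/h = 3.056 m/s.
The jogger is ahead, so the fire engine is moving toward it while the jogger is moving away from the fire engine.
Both move, so f' = f · (v − v_o)/(v − v_s).
f' = 1240 × (337 − 3.056)/(337 − 14.9) = 1240 × 333.94/322.1 ≈ 1286 Hz.

1286 Hz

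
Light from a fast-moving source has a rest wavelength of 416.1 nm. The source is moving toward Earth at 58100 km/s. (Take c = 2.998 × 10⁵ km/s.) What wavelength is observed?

341.9 nm

β = v/c = 58100/299800 = 0.1938.
Relativistic Doppler for wavelength: λ' = λ₀ · √((1 − β)/(1 + β)).
λ' = 416.1 × √(0.8062/1.1938) = 416.1 × 0.82178 ≈ 341.9 nm.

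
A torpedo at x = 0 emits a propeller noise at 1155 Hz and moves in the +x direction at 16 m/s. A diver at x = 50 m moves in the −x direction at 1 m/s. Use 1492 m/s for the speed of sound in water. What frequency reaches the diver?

The observer lies on the +x side, so the source is heading toward the observer and the observer is heading toward the source.
General Doppler shift: f' = f · (v + v_o)/(v − v_s).
f' = 1155 × (1492 + 1)/(1492 − 16) = 1155 × 1493/1476 ≈ 1168 Hz.

1168 Hz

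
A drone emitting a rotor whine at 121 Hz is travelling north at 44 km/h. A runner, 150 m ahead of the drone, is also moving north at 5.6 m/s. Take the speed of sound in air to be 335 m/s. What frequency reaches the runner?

123 Hz

44 km/h = 12.22 m/s.
The runner is ahead, so the drone is moving toward it while the runner is moving away from the drone.
With source approaching and observer receding, f' = f · (v − v_o)/(v − v_s).
f' = 121 × (335 − 5.6)/(335 − 12.22) = 121 × 329.4/322.78 ≈ 123 Hz.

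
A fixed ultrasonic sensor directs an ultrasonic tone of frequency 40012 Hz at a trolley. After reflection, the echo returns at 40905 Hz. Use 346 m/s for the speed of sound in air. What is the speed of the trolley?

Double Doppler shift off a moving reflector: f₂ = f₀ · (v + u)/(v − u) (u > 0 toward emitter).
Rearranging, u = v · (f₂ − f₀)/(f₂ + f₀) = 346 × 893/80917 ≈ 3.8 m/s.
So the trolley is moving at 3.8 m/s toward the emitter.

3.8 m/s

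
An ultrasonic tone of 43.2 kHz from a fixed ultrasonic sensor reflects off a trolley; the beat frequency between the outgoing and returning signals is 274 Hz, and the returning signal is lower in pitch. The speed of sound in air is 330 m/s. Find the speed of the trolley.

1.05 m/s

Double Doppler shift off a moving reflector: f₂ = f₀ · (v + u)/(v − u) (u > 0 toward emitter).
Returning signal is lower, so f₂ = f₀ − Δf = 43200 − 274 = 42926 Hz.
Rearranging, u = v · (f₂ − f₀)/(f₂ + f₀) = 330 × -274/86126 ≈ -1.05 m/s.
So the trolley is moving at 1.05 m/s away from the emitter.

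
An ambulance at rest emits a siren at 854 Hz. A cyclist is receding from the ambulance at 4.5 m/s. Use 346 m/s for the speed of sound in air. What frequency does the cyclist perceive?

Only the observer moves, away from the source, so f' = f · (v − v_o)/v.
f' = 854 × (346 − 4.5)/346 = 854 × 341.5/346 ≈ 843 Hz.

843 Hz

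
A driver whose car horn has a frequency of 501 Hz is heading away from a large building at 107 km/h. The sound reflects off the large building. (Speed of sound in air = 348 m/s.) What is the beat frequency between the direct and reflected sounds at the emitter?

107 km/h = 29.72 m/s.
The large building receives the sound from a moving source: f₁ = f₀ · v/(v + v_e) = 501 × 348/377.72 ≈ 461.6 Hz.
On the return leg the driver is a moving observer: f₂ = f₁ · (v − v_e)/v = 461.6 × 318.28/348 ≈ 422.2 Hz.
Equivalently f₂ = f₀ · (v − v_e)/(v + v_e).
Beat against the emitted tone: |f₂ − f₀| = 2v_e·f₀/(v + v_e) = 2 × 29.72 × 501/377.72 ≈ 79 Hz.

79 Hz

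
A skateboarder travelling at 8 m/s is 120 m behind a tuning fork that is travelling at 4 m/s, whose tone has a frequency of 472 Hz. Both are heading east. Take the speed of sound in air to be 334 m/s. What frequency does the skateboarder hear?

The skateboarder is behind, so the tuning fork is moving away from it while the skateboarder is moving toward the tuning fork.
Both move, so f' = f · (v + v_o)/(v + v_s).
f' = 472 × (334 + 8)/(334 + 4) = 472 × 342/338 ≈ 478 Hz.

478 Hz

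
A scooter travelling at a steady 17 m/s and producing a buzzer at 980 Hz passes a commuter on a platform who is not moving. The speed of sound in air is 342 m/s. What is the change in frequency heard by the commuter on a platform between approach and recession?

Approaching: f₁ = f · v/(v − v_s) = 980 × 342/325 ≈ 1031.3 Hz.
Receding: f₂ = f · v/(v + v_s) = 980 × 342/359 ≈ 933.6 Hz.
Drop: f₁ − f₂ = 2f·v·v_s/(v² − v_s²) = 2 × 980 × 342 × 17/(342² − 17²) ≈ 97.7 Hz.

97.7 Hz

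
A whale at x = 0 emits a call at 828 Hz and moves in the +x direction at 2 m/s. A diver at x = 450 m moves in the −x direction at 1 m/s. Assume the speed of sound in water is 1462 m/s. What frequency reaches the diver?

The observer lies on the +x side, so the source is heading toward the observer and the observer is heading toward the source.
Both move, so f' = f · (v + v_o)/(v − v_s).
f' = 828 × (1462 + 1)/(1462 − 2) = 828 × 1463/1460 ≈ 830 Hz.

830 Hz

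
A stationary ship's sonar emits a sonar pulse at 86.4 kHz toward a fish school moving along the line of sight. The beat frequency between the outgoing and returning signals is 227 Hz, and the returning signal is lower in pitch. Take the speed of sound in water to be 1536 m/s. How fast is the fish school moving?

2.02 m/s

Double Doppler shift off a moving reflector: f₂ = f₀ · (v + u)/(v − u) (u > 0 toward emitter).
Returning signal is lower, so f₂ = f₀ − Δf = 86400 − 227 = 86173 Hz.
Rearranging, u = v · (f₂ − f₀)/(f₂ + f₀) = 1536 × -227/172573 ≈ -2.02 m/s.
So the fish school is moving at 2.02 m/s away from the emitter.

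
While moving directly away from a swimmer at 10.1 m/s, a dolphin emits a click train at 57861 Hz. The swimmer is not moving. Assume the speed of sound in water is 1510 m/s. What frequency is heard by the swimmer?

Moving source, stationary observer: f' = f · v/(v + v_s) since the source is receding.
f' = 57861 × 1510/(1510 + 10.1) = 57861 × 1510/1520 ≈ 57477 Hz.

57477 Hz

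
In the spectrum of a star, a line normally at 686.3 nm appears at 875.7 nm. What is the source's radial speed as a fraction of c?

λ'/λ₀ = 1.2760 > 1 (redshift), so the source is receding.
λ'/λ₀ = √((1 + β)/(1 − β)) for a receding source ⇒ β = (r² − 1)/(r² + 1) with r = λ'/λ₀.
β = (1.6281 − 1)/(1.6281 + 1) ≈ 0.239.

0.239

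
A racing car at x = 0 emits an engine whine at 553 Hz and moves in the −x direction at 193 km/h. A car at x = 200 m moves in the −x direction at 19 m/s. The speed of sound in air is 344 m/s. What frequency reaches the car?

505 Hz

193 km/h = 53.61 m/s.
The observer lies on the +x side, so the source is heading away from the observer and the observer is heading toward the source.
Both move, so f' = f · (v + v_o)/(v + v_s).
f' = 553 × (344 + 19)/(344 + 53.61) = 553 × 363/397.61 ≈ 505 Hz.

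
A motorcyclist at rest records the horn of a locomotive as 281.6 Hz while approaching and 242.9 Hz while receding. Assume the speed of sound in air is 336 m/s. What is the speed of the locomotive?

f₁/f₂ = (v + v_s)/(v − v_s), so v_s = v · (f₁ − f₂)/(f₁ + f₂).
v_s = 336 × (281.6 − 242.9)/(281.6 + 242.9) = 336 × 38.7/524.5 ≈ 24.8 m/s.

24.8 m/s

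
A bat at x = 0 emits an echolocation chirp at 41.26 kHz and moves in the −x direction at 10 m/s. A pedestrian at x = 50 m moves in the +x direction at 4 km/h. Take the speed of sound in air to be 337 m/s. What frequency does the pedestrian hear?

4 km/h = 1.111 m/s.
The observer lies on the +x side, so the source is heading away from the observer and the observer is heading away from the source.
General Doppler shift: f' = f · (v − v_o)/(v + v_s).
f' = 41.26 × (337 − 1.111)/(337 + 10) = 41.26 × 335.89/347 ≈ 39.9 kHz.

39.9 kHz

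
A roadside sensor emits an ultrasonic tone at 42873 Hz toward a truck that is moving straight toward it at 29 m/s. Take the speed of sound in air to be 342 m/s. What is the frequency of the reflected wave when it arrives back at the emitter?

50818 Hz

The truck first receives the wave as a moving observer: f₁ = f₀ · (v + u)/v = 42873 × (342 + 29)/342 ≈ 46508 Hz.
The reflection then acts as a moving source: f₂ = f₁ · v/(v − u) ≈ 50818 Hz.
Equivalently f₂ = f₀ · (v + u)/(v − u).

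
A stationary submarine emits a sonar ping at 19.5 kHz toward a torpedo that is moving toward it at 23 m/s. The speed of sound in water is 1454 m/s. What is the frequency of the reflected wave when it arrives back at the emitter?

The torpedo first receives the wave as a moving observer: f₁ = f₀ · (v + u)/v = 19.5 × (1454 + 23)/1454 ≈ 19.81 kHz.
The reflection then acts as a moving source: f₂ = f₁ · v/(v − u) ≈ 20.13 kHz.
Equivalently f₂ = f₀ · (v + u)/(v − u).

20.13 kHz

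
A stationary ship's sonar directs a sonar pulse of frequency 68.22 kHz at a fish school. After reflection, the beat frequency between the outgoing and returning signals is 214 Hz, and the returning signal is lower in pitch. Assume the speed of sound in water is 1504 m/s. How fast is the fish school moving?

2.36 m/s

Double Doppler shift off a moving reflector: f₂ = f₀ · (v + u)/(v − u) (u > 0 toward emitter).
Returning signal is lower, so f₂ = f₀ − Δf = 68220 − 214 = 68006 Hz.
Rearranging, u = v · (f₂ − f₀)/(f₂ + f₀) = 1504 × -214/136226 ≈ -2.36 m/s.
So the fish school is moving at 2.36 m/s away from the emitter.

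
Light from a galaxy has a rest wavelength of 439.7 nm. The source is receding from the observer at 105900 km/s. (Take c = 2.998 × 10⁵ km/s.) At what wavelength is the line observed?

β = v/c = 105900/299800 = 0.3532.
Relativistic Doppler for wavelength: λ' = λ₀ · √((1 + β)/(1 − β)).
λ' = 439.7 × √(1.3532/0.6468) = 439.7 × 1.44648 ≈ 636.0 nm.

636.0 nm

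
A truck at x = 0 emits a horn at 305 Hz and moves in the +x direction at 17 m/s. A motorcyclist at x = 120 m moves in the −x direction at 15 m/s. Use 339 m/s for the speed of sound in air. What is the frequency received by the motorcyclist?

The observer lies on the +x side, so the source is heading toward the observer and the observer is heading toward the source.
General Doppler shift: f' = f · (v + v_o)/(v − v_s).
f' = 305 × (339 + 15)/(339 − 17) = 305 × 354/322 ≈ 335 Hz.

335 Hz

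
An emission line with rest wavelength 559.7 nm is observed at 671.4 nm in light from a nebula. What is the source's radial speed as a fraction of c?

0.180

λ'/λ₀ = 1.1996 > 1 (redshift), so the source is receding.
λ'/λ₀ = √((1 + β)/(1 − β)) for a receding source ⇒ β = (r² − 1)/(r² + 1) with r = λ'/λ₀.
β = (1.4390 − 1)/(1.4390 + 1) ≈ 0.180.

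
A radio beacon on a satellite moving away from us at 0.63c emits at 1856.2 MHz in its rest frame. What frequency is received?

Relativistic Doppler for frequency: f' = f₀ · √((1 − β)/(1 + β)).
f' = 1856.2 × √(0.3700/1.6300) = 1856.2 × 0.47644 ≈ 884.4 MHz.

884.4 MHz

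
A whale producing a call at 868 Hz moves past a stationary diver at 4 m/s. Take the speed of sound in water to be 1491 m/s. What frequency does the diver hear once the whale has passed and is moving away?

Receding: f₂ = f · v/(v + v_s) = 868 × 1491/1495 ≈ 866 Hz.

866 Hz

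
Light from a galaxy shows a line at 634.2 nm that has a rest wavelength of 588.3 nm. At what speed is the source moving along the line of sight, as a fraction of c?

λ'/λ₀ = 1.0780 > 1 (redshift), so the source is receding.
λ'/λ₀ = √((1 + β)/(1 − β)) for a receding source ⇒ β = (r² − 1)/(r² + 1) with r = λ'/λ₀.
β = (1.1621 − 1)/(1.1621 + 1) ≈ 0.075.

0.075c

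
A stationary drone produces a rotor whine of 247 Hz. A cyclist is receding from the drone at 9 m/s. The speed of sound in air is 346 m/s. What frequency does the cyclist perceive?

Only the observer moves, away from the source, so f' = f · (v − v_o)/v.
f' = 247 × (346 − 9)/346 = 247 × 337/346 ≈ 241 Hz.

241 Hz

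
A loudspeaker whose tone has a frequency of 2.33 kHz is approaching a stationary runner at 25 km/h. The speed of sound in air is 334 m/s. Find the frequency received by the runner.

25 km/h = 6.944 m/s.
Only the source moves, toward the listener, so f' = f · v/(v − v_s).
f' = 2.33 × 334/(334 − 6.944) = 2.33 × 334/327.1 ≈ 2.38 kHz.

2.38 kHz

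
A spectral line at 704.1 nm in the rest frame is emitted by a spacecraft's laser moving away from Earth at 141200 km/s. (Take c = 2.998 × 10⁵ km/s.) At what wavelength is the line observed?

1174.1 nm

β = v/c = 141200/299800 = 0.4710.
Relativistic Doppler for wavelength: λ' = λ₀ · √((1 + β)/(1 − β)).
λ' = 704.1 × √(1.4710/0.5290) = 704.1 × 1.66751 ≈ 1174.1 nm.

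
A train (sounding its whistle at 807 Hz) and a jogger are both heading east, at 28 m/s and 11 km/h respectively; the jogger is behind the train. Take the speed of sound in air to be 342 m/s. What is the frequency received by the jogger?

11 km/h = 3.056 m/s.
The jogger is behind, so the train is moving away from it while the jogger is moving toward the train.
With source receding and observer approaching, f' = f · (v + v_o)/(v + v_s).
f' = 807 × (342 + 3.056)/(342 + 28) = 807 × 345.06/370 ≈ 753 Hz.

753 Hz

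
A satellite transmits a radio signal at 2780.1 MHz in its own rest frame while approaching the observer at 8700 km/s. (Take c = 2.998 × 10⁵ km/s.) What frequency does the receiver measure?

β = v/c = 8700/299800 = 0.0290.
Relativistic Doppler for frequency: f' = f₀ · √((1 + β)/(1 − β)).
f' = 2780.1 × √(1.0290/0.9710) = 2780.1 × 1.02945 ≈ 2862.0 MHz.

2862.0 MHz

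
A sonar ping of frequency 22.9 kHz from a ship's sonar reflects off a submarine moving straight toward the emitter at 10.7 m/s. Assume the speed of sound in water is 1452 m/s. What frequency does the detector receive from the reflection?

At the submarine (a moving observer), f₁ = f₀ · (v + u)/v = 22.9 × 1462.7/1452 ≈ 23.1 kHz.
On reflection it acts as a source moving toward the stationary detector: f₂ = f₁ · v/(v − u) = 23.1 × 1452/1441.3 ≈ 23.2 kHz.
Equivalently f₂ = f₀ · (v + u)/(v − u).

23.2 kHz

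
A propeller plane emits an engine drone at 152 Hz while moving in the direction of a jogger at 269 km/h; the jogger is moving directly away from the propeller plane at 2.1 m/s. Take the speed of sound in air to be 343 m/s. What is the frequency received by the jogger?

193 Hz

269 km/h = 74.72 m/s.
With source approaching and observer receding, f' = f · (v − v_o)/(v − v_s).
f' = 152 × (343 − 2.1)/(343 − 74.72) = 152 × 340.9/268.28 ≈ 193 Hz.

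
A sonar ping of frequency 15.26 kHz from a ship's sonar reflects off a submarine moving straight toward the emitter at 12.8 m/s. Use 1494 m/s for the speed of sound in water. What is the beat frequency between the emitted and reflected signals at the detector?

264 Hz

The submarine first receives the wave as a moving observer: f₁ = f₀ · (v + u)/v = 15.26 × (1494 + 12.8)/1494 ≈ 15.391 kHz.
The reflection then acts as a moving source: f₂ = f₁ · v/(v − u) ≈ 15.524 kHz.
Equivalently f₂ = f₀ · (v + u)/(v − u).
Beat frequency (with f₀ = 15260 Hz): |f₂ − f₀| = 2u·f₀/(v − u) = 2 × 12.8 × 15260/1481.2 ≈ 264 Hz.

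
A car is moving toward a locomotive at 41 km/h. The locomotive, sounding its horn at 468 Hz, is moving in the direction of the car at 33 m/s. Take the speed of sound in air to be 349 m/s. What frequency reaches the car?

534 Hz

41 km/h = 11.39 m/s.
With source approaching and observer approaching, f' = f · (v + v_o)/(v − v_s).
f' = 468 × (349 + 11.39)/(349 − 33) = 468 × 360.39/316 ≈ 534 Hz.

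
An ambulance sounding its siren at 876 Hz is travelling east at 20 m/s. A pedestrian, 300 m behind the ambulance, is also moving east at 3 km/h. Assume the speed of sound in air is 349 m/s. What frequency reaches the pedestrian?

830 Hz

3 km/h = 0.8333 m/s.
The pedestrian is behind, so the ambulance is moving away from it while the pedestrian is moving toward the ambulance.
General Doppler shift: f' = f · (v + v_o)/(v + v_s).
f' = 876 × (349 + 0.8333)/(349 + 20) = 876 × 349.83/369 ≈ 830 Hz.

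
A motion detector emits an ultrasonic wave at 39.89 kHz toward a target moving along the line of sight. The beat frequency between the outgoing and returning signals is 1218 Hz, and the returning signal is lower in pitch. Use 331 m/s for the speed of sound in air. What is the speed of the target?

Double Doppler shift off a moving reflector: f₂ = f₀ · (v + u)/(v − u) (u > 0 toward emitter).
Returning signal is lower, so f₂ = f₀ − Δf = 39890 − 1218 = 38672 Hz.
Rearranging, u = v · (f₂ − f₀)/(f₂ + f₀) = 331 × -1218/78562 ≈ -5.1 m/s.
So the target is moving at 5.1 m/s away from the emitter.

5.1 m/s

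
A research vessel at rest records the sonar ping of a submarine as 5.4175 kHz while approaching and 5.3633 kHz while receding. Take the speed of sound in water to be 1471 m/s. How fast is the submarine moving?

f₁/f₂ = (v + v_s)/(v − v_s), so v_s = v · (f₁ − f₂)/(f₁ + f₂).
v_s = 1471 × (5.4175 − 5.3633)/(5.4175 + 5.3633) = 1471 × 0.0542/10.7808 ≈ 7.4 m/s.

7.4 m/s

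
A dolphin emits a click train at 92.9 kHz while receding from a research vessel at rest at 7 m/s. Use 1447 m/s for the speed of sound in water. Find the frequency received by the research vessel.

92.5 kHz

Only the source moves, away from the listener, so f' = f · v/(v + v_s).
f' = 92.9 × 1447/(1447 + 7) = 92.9 × 1447/1454 ≈ 92.5 kHz.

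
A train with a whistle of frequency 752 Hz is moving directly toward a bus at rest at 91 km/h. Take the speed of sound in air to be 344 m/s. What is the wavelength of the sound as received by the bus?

42.4 cm

91 km/h = 25.28 m/s.
Only the source moves, toward the listener, so f' = f · v/(v − v_s).
f' = 752 × 344/(344 − 25.28) ≈ 812 Hz.
λ' = v/f' = 344/811.641 ≈ 42.4 cm.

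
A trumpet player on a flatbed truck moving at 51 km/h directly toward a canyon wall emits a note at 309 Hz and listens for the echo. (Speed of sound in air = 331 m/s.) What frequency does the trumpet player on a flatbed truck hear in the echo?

51 km/h = 14.17 m/s.
The canyon wall receives the sound from a moving source: f₁ = f₀ · v/(v − v_e) = 309 × 331/316.83 ≈ 323 Hz.
On the return leg the trumpet player on a flatbed truck is a moving observer: f₂ = f₁ · (v + v_e)/v = 323 × 345.17/331 ≈ 337 Hz.

337 Hz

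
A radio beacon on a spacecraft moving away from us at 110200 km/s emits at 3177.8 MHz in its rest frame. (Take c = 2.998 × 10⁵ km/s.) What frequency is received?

β = v/c = 110200/299800 = 0.3676.
Relativistic Doppler for frequency: f' = f₀ · √((1 − β)/(1 + β)).
f' = 3177.8 × √(0.6324/1.3676) = 3177.8 × 0.68003 ≈ 2161.0 MHz.

2161.0 MHz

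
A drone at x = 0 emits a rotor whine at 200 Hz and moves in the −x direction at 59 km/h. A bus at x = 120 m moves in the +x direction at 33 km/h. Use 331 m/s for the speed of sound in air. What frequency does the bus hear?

185 Hz

59 km/h = 16.39 m/s; 33 km/h = 9.167 m/s.
The observer lies on the +x side, so the source is heading away from the observer and the observer is heading away from the source.
General Doppler shift: f' = f · (v − v_o)/(v + v_s).
f' = 200 × (331 − 9.167)/(331 + 16.39) = 200 × 321.83/347.39 ≈ 185 Hz.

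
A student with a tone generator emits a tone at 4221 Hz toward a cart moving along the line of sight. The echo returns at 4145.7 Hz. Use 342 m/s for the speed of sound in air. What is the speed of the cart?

3.1 m/s

Double Doppler shift off a moving reflector: f₂ = f₀ · (v + u)/(v − u) (u > 0 toward emitter).
Rearranging, u = v · (f₂ − f₀)/(f₂ + f₀) = 342 × -75.3/8366.7 ≈ -3.1 m/s.
So the cart is moving at 3.1 m/s away from the emitter.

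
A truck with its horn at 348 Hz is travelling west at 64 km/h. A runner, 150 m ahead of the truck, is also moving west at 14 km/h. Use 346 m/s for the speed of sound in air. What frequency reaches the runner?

363 Hz

64 km/h = 17.78 m/s; 14 km/h = 3.889 m/s.
The runner is ahead, so the truck is moving toward it while the runner is moving away from the truck.
With source approaching and observer receding, f' = f · (v − v_o)/(v − v_s).
f' = 348 × (346 − 3.889)/(346 − 17.78) = 348 × 342.11/328.22 ≈ 363 Hz.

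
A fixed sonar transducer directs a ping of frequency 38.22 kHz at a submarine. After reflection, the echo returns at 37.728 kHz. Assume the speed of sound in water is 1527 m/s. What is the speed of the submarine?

9.9 m/s

Double Doppler shift off a moving reflector: f₂ = f₀ · (v + u)/(v − u) (u > 0 toward emitter).
Rearranging, u = v · (f₂ − f₀)/(f₂ + f₀) = 1527 × -0.492/75.948 ≈ -9.9 m/s.
So the submarine is moving at 9.9 m/s away from the emitter.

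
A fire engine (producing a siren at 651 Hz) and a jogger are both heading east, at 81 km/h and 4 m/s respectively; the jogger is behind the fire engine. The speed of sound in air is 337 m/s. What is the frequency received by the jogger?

81 km/h = 22.5 m/s.
The jogger is behind, so the fire engine is moving away from it while the jogger is moving toward the fire engine.
Both move, so f' = f · (v + v_o)/(v + v_s).
f' = 651 × (337 + 4)/(337 + 22.5) = 651 × 341/359.5 ≈ 617 Hz.

617 Hz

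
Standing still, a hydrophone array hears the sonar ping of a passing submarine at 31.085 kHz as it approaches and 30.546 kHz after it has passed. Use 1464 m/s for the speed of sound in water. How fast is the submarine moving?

12.8 m/s

f₁/f₂ = (v + v_s)/(v − v_s), so v_s = v · (f₁ − f₂)/(f₁ + f₂).
v_s = 1464 × (31.085 − 30.546)/(31.085 + 30.546) = 1464 × 0.539/61.631 ≈ 12.8 m/s.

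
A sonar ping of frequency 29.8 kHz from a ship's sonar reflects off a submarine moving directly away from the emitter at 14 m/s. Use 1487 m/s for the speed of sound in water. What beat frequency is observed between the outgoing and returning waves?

At the submarine (a moving observer), f₁ = f₀ · (v − u)/v = 29.8 × 1473/1487 ≈ 29.519 kHz.
On reflection it acts as a source moving away from the stationary detector: f₂ = f₁ · v/(v + u) = 29.519 × 1487/1501 ≈ 29.244 kHz.
Equivalently f₂ = f₀ · (v − u)/(v + u).
Beat frequency (with f₀ = 29800 Hz): |f₂ − f₀| = 2u·f₀/(v + u) = 2 × 14 × 29800/1501 ≈ 556 Hz.

556 Hz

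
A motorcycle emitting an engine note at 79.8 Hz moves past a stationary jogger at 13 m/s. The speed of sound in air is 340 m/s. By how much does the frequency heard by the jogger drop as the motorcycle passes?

Approaching: f₁ = f · v/(v − v_s) = 79.8 × 340/327 ≈ 82.97 Hz.
Receding: f₂ = f · v/(v + v_s) = 79.8 × 340/353 ≈ 76.86 Hz.
Drop: f₁ − f₂ = 2f·v·v_s/(v² − v_s²) = 2 × 79.8 × 340 × 13/(340² − 13²) ≈ 6.11 Hz.

6.11 Hz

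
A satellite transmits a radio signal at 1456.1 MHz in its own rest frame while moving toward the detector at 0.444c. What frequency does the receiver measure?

2346.6 MHz

Relativistic Doppler for frequency: f' = f₀ · √((1 + β)/(1 − β)).
f' = 1456.1 × √(1.4440/0.5560) = 1456.1 × 1.61156 ≈ 2346.6 MHz.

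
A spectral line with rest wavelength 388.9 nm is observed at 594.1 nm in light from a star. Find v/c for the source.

0.400c

λ'/λ₀ = 1.5276 > 1 (redshift), so the source is receding.
λ'/λ₀ = √((1 + β)/(1 − β)) for a receding source ⇒ β = (r² − 1)/(r² + 1) with r = λ'/λ₀.
β = (2.3337 − 1)/(2.3337 + 1) ≈ 0.400.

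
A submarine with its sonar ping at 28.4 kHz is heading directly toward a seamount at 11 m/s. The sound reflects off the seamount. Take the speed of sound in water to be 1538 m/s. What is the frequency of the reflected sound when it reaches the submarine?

28.8 kHz

The seamount receives the sound from a moving source: f₁ = f₀ · v/(v − v_e) = 28.4 × 1538/1527 ≈ 28.6 kHz.
On the return leg the submarine is a moving observer: f₂ = f₁ · (v + v_e)/v = 28.6 × 1549/1538 ≈ 28.8 kHz.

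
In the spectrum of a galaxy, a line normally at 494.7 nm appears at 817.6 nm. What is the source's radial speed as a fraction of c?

λ'/λ₀ = 1.6527 > 1 (redshift), so the source is receding.
λ'/λ₀ = √((1 + β)/(1 − β)) for a receding source ⇒ β = (r² − 1)/(r² + 1) with r = λ'/λ₀.
β = (2.7315 − 1)/(2.7315 + 1) ≈ 0.464.

0.464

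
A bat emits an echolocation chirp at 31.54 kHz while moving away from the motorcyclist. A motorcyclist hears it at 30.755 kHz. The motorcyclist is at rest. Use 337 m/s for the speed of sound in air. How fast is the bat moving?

8.6 m/s

f' = f · v/(v + v_s) ⇒ v_s = v · |1 − f/f'|.
v_s = 337 × |1 − 31.54/30.755| = 337 × 0.02552 ≈ 8.6 m/s.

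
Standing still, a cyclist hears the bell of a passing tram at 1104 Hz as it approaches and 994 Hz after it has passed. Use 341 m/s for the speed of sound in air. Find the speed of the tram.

f₁/f₂ = (v + v_s)/(v − v_s), so v_s = v · (f₁ − f₂)/(f₁ + f₂).
v_s = 341 × (1104 − 994)/(1104 + 994) = 341 × 110/2098 ≈ 17.9 m/s.

17.9 m/s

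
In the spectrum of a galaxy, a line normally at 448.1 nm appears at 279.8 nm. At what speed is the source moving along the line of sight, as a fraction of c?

λ'/λ₀ = 0.6244 < 1 (blueshift), so the source is approaching.
λ'/λ₀ = √((1 − β)/(1 + β)) for an approaching source ⇒ β = (1 − r²)/(1 + r²) with r = λ'/λ₀.
β = (1 − 0.3899)/(1 + 0.3899) ≈ 0.439.

0.439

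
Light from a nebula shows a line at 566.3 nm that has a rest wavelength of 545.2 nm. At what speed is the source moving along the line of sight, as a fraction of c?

λ'/λ₀ = 1.0387 > 1 (redshift), so the source is receding.
λ'/λ₀ = √((1 + β)/(1 − β)) for a receding source ⇒ β = (r² − 1)/(r² + 1) with r = λ'/λ₀.
β = (1.0789 − 1)/(1.0789 + 1) ≈ 0.038.

0.038c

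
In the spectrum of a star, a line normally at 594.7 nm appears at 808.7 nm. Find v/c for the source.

λ'/λ₀ = 1.3598 > 1 (redshift), so the source is receding.
λ'/λ₀ = √((1 + β)/(1 − β)) for a receding source ⇒ β = (r² − 1)/(r² + 1) with r = λ'/λ₀.
β = (1.8492 − 1)/(1.8492 + 1) ≈ 0.298.

0.298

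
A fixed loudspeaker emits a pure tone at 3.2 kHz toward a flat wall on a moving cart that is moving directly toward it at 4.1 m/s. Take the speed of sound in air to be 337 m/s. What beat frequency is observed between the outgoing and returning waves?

The flat wall on a moving cart first receives the wave as a moving observer: f₁ = f₀ · (v + u)/v = 3.2 × (337 + 4.1)/337 ≈ 3.2389 kHz.
The reflection then acts as a moving source: f₂ = f₁ · v/(v − u) ≈ 3.2788 kHz.
Beat frequency (with f₀ = 3200 Hz): |f₂ − f₀| = 2u·f₀/(v − u) = 2 × 4.1 × 3200/332.9 ≈ 79 Hz.

79 Hz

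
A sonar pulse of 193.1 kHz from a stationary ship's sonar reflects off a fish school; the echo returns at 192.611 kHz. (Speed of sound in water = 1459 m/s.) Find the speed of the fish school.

1.85 m/s

Double Doppler shift off a moving reflector: f₂ = f₀ · (v + u)/(v − u) (u > 0 toward emitter).
Rearranging, u = v · (f₂ − f₀)/(f₂ + f₀) = 1459 × -0.489/385.711 ≈ -1.85 m/s.
So the fish school is moving at 1.85 m/s away from the emitter.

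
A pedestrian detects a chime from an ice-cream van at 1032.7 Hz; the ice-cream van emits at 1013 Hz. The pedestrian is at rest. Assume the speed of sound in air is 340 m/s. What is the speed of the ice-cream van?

f' > f, so the ice-cream van is approaching.
f' = f · v/(v − v_s) ⇒ v_s = v · |1 − f/f'|.
v_s = 340 × |1 − 1013/1032.7| = 340 × 0.01908 ≈ 6.5 m/s.

6.5 m/s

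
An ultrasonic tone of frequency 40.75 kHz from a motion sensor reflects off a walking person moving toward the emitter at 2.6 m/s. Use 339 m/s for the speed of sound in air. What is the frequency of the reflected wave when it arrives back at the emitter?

At the walking person (a moving observer), f₁ = f₀ · (v + u)/v = 40.75 × 341.6/339 ≈ 41.1 kHz.
On reflection it acts as a source moving toward the stationary detector: f₂ = f₁ · v/(v − u) = 41.1 × 339/336.4 ≈ 41.4 kHz.
Equivalently f₂ = f₀ · (v + u)/(v − u).

41.4 kHz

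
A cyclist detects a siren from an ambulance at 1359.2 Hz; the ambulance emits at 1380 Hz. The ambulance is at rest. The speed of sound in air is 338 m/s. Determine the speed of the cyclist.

5.1 m/s

f' < f, so the cyclist is receding.
f' = f · (v − v_o)/v ⇒ v_o = v · |f'/f − 1|.
v_o = 338 × |1359.2/1380 − 1| = 338 × 0.01507 ≈ 5.1 m/s.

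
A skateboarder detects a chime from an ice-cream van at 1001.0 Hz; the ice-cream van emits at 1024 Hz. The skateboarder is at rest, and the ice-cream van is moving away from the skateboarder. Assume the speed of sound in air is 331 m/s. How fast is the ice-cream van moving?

7.6 m/s

f' = f · v/(v + v_s) ⇒ v_s = v · |1 − f/f'|.
v_s = 331 × |1 − 1024/1001.0| = 331 × 0.02298 ≈ 7.6 m/s.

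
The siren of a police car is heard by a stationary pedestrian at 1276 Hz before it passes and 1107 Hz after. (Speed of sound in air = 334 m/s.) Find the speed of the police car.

23.7 m/s

f₁/f₂ = (v + v_s)/(v − v_s), so v_s = v · (f₁ − f₂)/(f₁ + f₂).
v_s = 334 × (1276 − 1107)/(1276 + 1107) = 334 × 169/2383 ≈ 23.7 m/s.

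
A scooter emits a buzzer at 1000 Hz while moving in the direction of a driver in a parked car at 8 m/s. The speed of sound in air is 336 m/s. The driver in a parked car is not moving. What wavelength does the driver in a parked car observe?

32.8 cm

With the source moving toward a stationary observer, f' = f · v/(v − v_s).
f' = 1000 × 336/(336 − 8) ≈ 1024 Hz.
λ' = v/f' = 336/1024.39 ≈ 32.8 cm.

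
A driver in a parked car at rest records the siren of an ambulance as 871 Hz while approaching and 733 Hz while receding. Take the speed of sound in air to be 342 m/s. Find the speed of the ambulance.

29 m/s

f₁/f₂ = (v + v_s)/(v − v_s), so v_s = v · (f₁ − f₂)/(f₁ + f₂).
v_s = 342 × (871 − 733)/(871 + 733) = 342 × 138/1604 ≈ 29 m/s.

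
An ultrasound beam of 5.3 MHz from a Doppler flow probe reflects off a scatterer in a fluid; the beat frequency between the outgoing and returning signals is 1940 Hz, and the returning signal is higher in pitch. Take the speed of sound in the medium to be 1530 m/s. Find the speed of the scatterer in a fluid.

0.28 m/s

Double Doppler shift off a moving reflector: f₂ = f₀ · (v + u)/(v − u) (u > 0 toward emitter).
Returning signal is higher, so f₂ = f₀ + Δf = 5300000 + 1940 = 5301940 Hz.
Rearranging, u = v · (f₂ − f₀)/(f₂ + f₀) = 1530 × 1940/10601940 ≈ 0.28 m/s.
So the scatterer in a fluid is moving at 0.28 m/s toward the emitter.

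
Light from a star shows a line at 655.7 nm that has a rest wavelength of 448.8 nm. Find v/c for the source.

0.362c

λ'/λ₀ = 1.4610 > 1 (redshift), so the source is receding.
λ'/λ₀ = √((1 + β)/(1 − β)) for a receding source ⇒ β = (r² − 1)/(r² + 1) with r = λ'/λ₀.
β = (2.1345 − 1)/(2.1345 + 1) ≈ 0.362.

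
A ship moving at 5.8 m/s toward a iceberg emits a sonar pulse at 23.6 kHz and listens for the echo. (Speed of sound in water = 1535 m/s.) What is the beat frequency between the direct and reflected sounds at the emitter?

The iceberg receives the sound from a moving source: f₁ = f₀ · v/(v − v_e) = 23.6 × 1535/1529.2 ≈ 23.6895 kHz.
On the return leg the ship is a moving observer: f₂ = f₁ · (v + v_e)/v = 23.6895 × 1540.8/1535 ≈ 23.7790 kHz.
Equivalently f₂ = f₀ · (v + v_e)/(v − v_e).
Beat against the emitted tone (with f₀ = 23600 Hz): |f₂ − f₀| = 2v_e·f₀/(v − v_e) = 2 × 5.8 × 23600/1529.2 ≈ 179 Hz.

179 Hz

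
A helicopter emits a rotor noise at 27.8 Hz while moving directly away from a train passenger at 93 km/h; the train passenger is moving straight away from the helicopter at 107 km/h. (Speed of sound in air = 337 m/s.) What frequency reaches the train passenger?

23.5 Hz

93 km/h = 25.83 m/s; 107 km/h = 29.72 m/s.
With source receding and observer receding, f' = f · (v − v_o)/(v + v_s).
f' = 27.8 × (337 − 29.72)/(337 + 25.83) = 27.8 × 307.28/362.83 ≈ 23.5 Hz.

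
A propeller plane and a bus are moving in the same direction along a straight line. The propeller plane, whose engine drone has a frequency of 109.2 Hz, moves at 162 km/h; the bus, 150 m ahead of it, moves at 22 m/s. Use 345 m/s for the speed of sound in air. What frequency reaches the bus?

118 Hz

162 km/h = 45 m/s.
The bus is ahead, so the propeller plane is moving toward it while the bus is moving away from the propeller plane.
Both move, so f' = f · (v − v_o)/(v − v_s).
f' = 109.2 × (345 − 22)/(345 − 45) = 109.2 × 323/300 ≈ 118 Hz.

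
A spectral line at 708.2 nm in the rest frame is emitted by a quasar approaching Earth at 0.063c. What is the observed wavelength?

Relativistic Doppler for wavelength: λ' = λ₀ · √((1 − β)/(1 + β)).
λ' = 708.2 × √(0.9370/1.0630) = 708.2 × 0.93887 ≈ 664.9 nm.

664.9 nm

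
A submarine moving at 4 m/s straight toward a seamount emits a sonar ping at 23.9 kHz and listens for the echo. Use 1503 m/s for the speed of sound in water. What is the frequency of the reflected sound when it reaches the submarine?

The seamount receives the sound from a moving source: f₁ = f₀ · v/(v − v_e) = 23.9 × 1503/1499 ≈ 24.0 kHz.
On the return leg the submarine is a moving observer: f₂ = f₁ · (v + v_e)/v = 24.0 × 1507/1503 ≈ 24.0 kHz.
Equivalently f₂ = f₀ · (v + v_e)/(v − v_e).

24.0 kHz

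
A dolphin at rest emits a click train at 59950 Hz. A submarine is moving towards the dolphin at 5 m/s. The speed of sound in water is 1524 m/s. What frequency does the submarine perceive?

60147 Hz

Moving observer, stationary source: f' = f · (v + v_o)/v.
f' = 59950 × (1524 + 5)/1524 = 59950 × 1529/1524 ≈ 60147 Hz.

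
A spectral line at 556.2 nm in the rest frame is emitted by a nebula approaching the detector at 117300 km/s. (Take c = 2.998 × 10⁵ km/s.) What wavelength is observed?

β = v/c = 117300/299800 = 0.3913.
Relativistic Doppler for wavelength: λ' = λ₀ · √((1 − β)/(1 + β)).
λ' = 556.2 × √(0.6087/1.3913) = 556.2 × 0.66147 ≈ 367.9 nm.

367.9 nm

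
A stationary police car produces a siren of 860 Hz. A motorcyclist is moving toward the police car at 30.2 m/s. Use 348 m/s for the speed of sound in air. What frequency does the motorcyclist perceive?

935 Hz

Only the observer moves, toward the source, so f' = f · (v + v_o)/v.
f' = 860 × (348 + 30.2)/348 = 860 × 378.2/348 ≈ 935 Hz.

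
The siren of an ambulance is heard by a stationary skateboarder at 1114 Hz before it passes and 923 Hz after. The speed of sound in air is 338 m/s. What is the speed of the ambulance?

32 m/s

f₁/f₂ = (v + v_s)/(v − v_s), so v_s = v · (f₁ − f₂)/(f₁ + f₂).
v_s = 338 × (1114 − 923)/(1114 + 923) = 338 × 191/2037 ≈ 32 m/s.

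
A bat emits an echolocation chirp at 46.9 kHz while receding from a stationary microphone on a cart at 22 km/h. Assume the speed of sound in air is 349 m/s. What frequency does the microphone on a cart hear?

22 km/h = 6.111 m/s.
With the source moving away from a stationary observer, f' = f · v/(v + v_s).
f' = 46.9 × 349/(349 + 6.111) = 46.9 × 349/355.1 ≈ 46.1 kHz.

46.1 kHz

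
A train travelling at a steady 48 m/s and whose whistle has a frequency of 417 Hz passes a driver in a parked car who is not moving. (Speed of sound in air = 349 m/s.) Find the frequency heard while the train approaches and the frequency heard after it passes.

483 Hz approaching; 367 Hz receding

Approaching: f₁ = f · v/(v − v_s) = 417 × 349/301 ≈ 483 Hz.
Receding: f₂ = f · v/(v + v_s) = 417 × 349/397 ≈ 367 Hz.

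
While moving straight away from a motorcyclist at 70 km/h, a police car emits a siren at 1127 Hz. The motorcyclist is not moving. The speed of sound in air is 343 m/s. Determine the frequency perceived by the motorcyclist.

1067 Hz

70 km/h = 19.44 m/s.
Only the source moves, away from the listener, so f' = f · v/(v + v_s).
f' = 1127 × 343/(343 + 19.44) = 1127 × 343/362.4 ≈ 1067 Hz.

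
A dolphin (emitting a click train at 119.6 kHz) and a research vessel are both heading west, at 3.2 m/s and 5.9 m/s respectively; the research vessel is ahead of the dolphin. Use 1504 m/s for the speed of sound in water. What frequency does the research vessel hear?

119.4 kHz

The research vessel is ahead, so the dolphin is moving toward it while the research vessel is moving away from the dolphin.
With source approaching and observer receding, f' = f · (v − v_o)/(v − v_s).
f' = 119.6 × (1504 − 5.9)/(1504 − 3.2) = 119.6 × 1498.1/1500.8 ≈ 119.4 kHz.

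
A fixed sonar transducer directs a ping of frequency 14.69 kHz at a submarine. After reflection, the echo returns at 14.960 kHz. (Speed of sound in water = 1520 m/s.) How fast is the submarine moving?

Double Doppler shift off a moving reflector: f₂ = f₀ · (v + u)/(v − u) (u > 0 toward emitter).
Rearranging, u = v · (f₂ − f₀)/(f₂ + f₀) = 1520 × 0.270/29.650 ≈ 13.8 m/s.
So the submarine is moving at 13.8 m/s toward the emitter.

13.8 m/s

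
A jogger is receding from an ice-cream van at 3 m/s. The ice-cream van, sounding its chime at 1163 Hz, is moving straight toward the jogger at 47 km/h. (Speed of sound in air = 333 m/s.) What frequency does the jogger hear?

47 km/h = 13.06 m/s.
Both move, so f' = f · (v − v_o)/(v − v_s).
f' = 1163 × (333 − 3)/(333 − 13.06) = 1163 × 330/319.94 ≈ 1200 Hz.

1200 Hz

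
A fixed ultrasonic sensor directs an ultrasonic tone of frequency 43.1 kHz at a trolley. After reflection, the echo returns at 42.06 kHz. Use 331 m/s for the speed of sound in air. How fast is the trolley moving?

Double Doppler shift off a moving reflector: f₂ = f₀ · (v + u)/(v − u) (u > 0 toward emitter).
Rearranging, u = v · (f₂ − f₀)/(f₂ + f₀) = 331 × -1.04/85.16 ≈ -4.0 m/s.
So the trolley is moving at 4.0 m/s away from the emitter.

4.0 m/s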